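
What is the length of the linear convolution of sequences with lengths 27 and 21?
Linear/full convolution length: m + n - 1 = 27 + 21 - 1 = 47

47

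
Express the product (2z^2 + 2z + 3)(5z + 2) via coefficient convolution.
Ascending coefficients: a = [3, 2, 2], b = [2, 5]. c[0] = 3×2 = 6; c[1] = 3×5 + 2×2 = 19; c[2] = 2×5 + 2×2 = 14; c[3] = 2×5 = 10. Result coefficients: [6, 19, 14, 10] → 10z^3 + 14z^2 + 19z + 6

10z^3 + 14z^2 + 19z + 6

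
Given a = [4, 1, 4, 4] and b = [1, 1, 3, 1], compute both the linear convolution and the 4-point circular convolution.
Linear: y_lin[0] = 4×1 = 4; y_lin[1] = 4×1 + 1×1 = 5; y_lin[2] = 4×3 + 1×1 + 4×1 = 17; y_lin[3] = 4×1 + 1×3 + 4×1 + 4×1 = 15; y_lin[4] = 1×1 + 4×3 + 4×1 = 17; y_lin[5] = 4×1 + 4×3 = 16; y_lin[6] = 4×1 = 4 → [4, 5, 17, 15, 17, 16, 4]. Circular (length 4): y[0] = 4×1 + 1×1 + 4×3 + 4×1 = 21; y[1] = 4×1 + 1×1 + 4×1 + 4×3 = 21; y[2] = 4×3 + 1×1 + 4×1 + 4×1 = 21; y[3] = 4×1 + 1×3 + 4×1 + 4×1 = 15 → [21, 21, 21, 15]

Linear: [4, 5, 17, 15, 17, 16, 4], Circular: [21, 21, 21, 15]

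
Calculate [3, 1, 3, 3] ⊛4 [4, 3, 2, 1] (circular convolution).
Use y[k] = Σ_j a[j]·b[(k-j) mod 4]. y[0] = 3×4 + 1×1 + 3×2 + 3×3 = 28; y[1] = 3×3 + 1×4 + 3×1 + 3×2 = 22; y[2] = 3×2 + 1×3 + 3×4 + 3×1 = 24; y[3] = 3×1 + 1×2 + 3×3 + 3×4 = 26. Result: [28, 22, 24, 26]

[28, 22, 24, 26]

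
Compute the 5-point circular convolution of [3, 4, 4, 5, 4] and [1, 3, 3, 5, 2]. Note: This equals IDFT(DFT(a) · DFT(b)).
Either evaluate y[k] = Σ_j a[j]·b[(k-j) mod 5] directly, or use IDFT(DFT(a) · DFT(b)). y[0] = 3×1 + 4×2 + 4×5 + 5×3 + 4×3 = 58; y[1] = 3×3 + 4×1 + 4×2 + 5×5 + 4×3 = 58; y[2] = 3×3 + 4×3 + 4×1 + 5×2 + 4×5 = 55; y[3] = 3×5 + 4×3 + 4×3 + 5×1 + 4×2 = 52; y[4] = 3×2 + 4×5 + 4×3 + 5×3 + 4×1 = 57. Result: [58, 58, 55, 52, 57]

[58, 58, 55, 52, 57]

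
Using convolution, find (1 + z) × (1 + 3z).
Ascending coefficients: a = [1, 1], b = [1, 3]. c[0] = 1×1 = 1; c[1] = 1×3 + 1×1 = 4; c[2] = 1×3 = 3. Result coefficients: [1, 4, 3] → 1 + 4z + 3z^2

1 + 4z + 3z^2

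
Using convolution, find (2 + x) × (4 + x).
Ascending coefficients: a = [2, 1], b = [4, 1]. c[0] = 2×4 = 8; c[1] = 2×1 + 1×4 = 6; c[2] = 1×1 = 1. Result coefficients: [8, 6, 1] → 8 + 6x + x^2

8 + 6x + x^2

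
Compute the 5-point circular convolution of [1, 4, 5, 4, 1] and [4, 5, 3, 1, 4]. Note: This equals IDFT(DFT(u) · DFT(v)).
Either evaluate y[k] = Σ_j u[j]·v[(k-j) mod 5] directly, or use IDFT(DFT(u) · DFT(v)). y[0] = 1×4 + 4×4 + 5×1 + 4×3 + 1×5 = 42; y[1] = 1×5 + 4×4 + 5×4 + 4×1 + 1×3 = 48; y[2] = 1×3 + 4×5 + 5×4 + 4×4 + 1×1 = 60; y[3] = 1×1 + 4×3 + 5×5 + 4×4 + 1×4 = 58; y[4] = 1×4 + 4×1 + 5×3 + 4×5 + 1×4 = 47. Result: [42, 48, 60, 58, 47]

[42, 48, 60, 58, 47]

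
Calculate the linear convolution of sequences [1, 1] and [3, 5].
y[0] = 1×3 = 3; y[1] = 1×5 + 1×3 = 8; y[2] = 1×5 = 5

[3, 8, 5]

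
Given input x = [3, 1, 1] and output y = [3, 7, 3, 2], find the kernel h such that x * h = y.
Output length 4 = len(x) + len(h) - 1 ⇒ len(h) = 2. Solve h forward using h[k] = (y[k] - Σ_{i≥1} x[i]·h[k-i]) / x[0]: h[0] = y[0] / x[0] = 3 / 3 = 1; h[1] = (y[1] - 1×1) / x[0] = (7 - 1×1) / 3 = 2. So h = [1, 2]. Forward-check [3, 1, 1] * [1, 2]: y[0] = 3×1 = 3; y[1] = 3×2 + 1×1 = 7; y[2] = 1×2 + 1×1 = 3; y[3] = 1×2 = 2 → [3, 7, 3, 2] ✓

[1, 2]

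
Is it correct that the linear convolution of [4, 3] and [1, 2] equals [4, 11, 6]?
Recompute linear convolution of [4, 3] and [1, 2]: y[0] = 4×1 = 4; y[1] = 4×2 + 3×1 = 11; y[2] = 3×2 = 6 → [4, 11, 6]. Given [4, 11, 6] matches, so answer: Yes

Yes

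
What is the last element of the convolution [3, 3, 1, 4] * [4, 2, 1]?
Use y[k] = Σ_i a[i]·b[k-i] at k=5. y[5] = 4×1 = 4

4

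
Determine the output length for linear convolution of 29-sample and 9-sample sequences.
Linear/full convolution length: m + n - 1 = 29 + 9 - 1 = 37

37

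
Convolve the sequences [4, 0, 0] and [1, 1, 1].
y[0] = 4×1 = 4; y[1] = 4×1 + 0×1 = 4; y[2] = 4×1 + 0×1 + 0×1 = 4; y[3] = 0×1 + 0×1 = 0; y[4] = 0×1 = 0

[4, 4, 4, 0, 0]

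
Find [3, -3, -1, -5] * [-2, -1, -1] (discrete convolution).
y[0] = 3×-2 = -6; y[1] = 3×-1 + -3×-2 = 3; y[2] = 3×-1 + -3×-1 + -1×-2 = 2; y[3] = -3×-1 + -1×-1 + -5×-2 = 14; y[4] = -1×-1 + -5×-1 = 6; y[5] = -5×-1 = 5

[-6, 3, 2, 14, 6, 5]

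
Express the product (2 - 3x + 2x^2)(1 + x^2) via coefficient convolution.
Ascending coefficients: a = [2, -3, 2], b = [1, 0, 1]. c[0] = 2×1 = 2; c[1] = 2×0 + -3×1 = -3; c[2] = 2×1 + -3×0 + 2×1 = 4; c[3] = -3×1 + 2×0 = -3; c[4] = 2×1 = 2. Result coefficients: [2, -3, 4, -3, 2] → 2 - 3x + 4x^2 - 3x^3 + 2x^4

2 - 3x + 4x^2 - 3x^3 + 2x^4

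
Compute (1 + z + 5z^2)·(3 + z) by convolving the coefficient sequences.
Ascending coefficients: a = [1, 1, 5], b = [3, 1]. c[0] = 1×3 = 3; c[1] = 1×1 + 1×3 = 4; c[2] = 1×1 + 5×3 = 16; c[3] = 5×1 = 5. Result coefficients: [3, 4, 16, 5] → 3 + 4z + 16z^2 + 5z^3

3 + 4z + 16z^2 + 5z^3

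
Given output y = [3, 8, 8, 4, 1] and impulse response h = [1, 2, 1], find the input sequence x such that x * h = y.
Deconvolve y=[3, 8, 8, 4, 1] by h=[1, 2, 1]. Since h[0]=1, solve forward: x[0] = y[0] / 1 = 3; x[1] = (y[1] - 3×2) / 1 = 2; x[2] = (y[2] - 2×2 - 3×1) / 1 = 1. So x = [3, 2, 1]. Check by forward convolution: y[0] = 3×1 = 3; y[1] = 3×2 + 2×1 = 8; y[2] = 3×1 + 2×2 + 1×1 = 8; y[3] = 2×1 + 1×2 = 4; y[4] = 1×1 = 1

[3, 2, 1]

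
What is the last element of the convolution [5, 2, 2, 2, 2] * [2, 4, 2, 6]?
Use y[k] = Σ_i a[i]·b[k-i] at k=7. y[7] = 2×6 = 12

12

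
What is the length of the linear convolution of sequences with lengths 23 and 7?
Linear/full convolution length: m + n - 1 = 23 + 7 - 1 = 29

29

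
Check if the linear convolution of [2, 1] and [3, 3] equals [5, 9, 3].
Recompute linear convolution of [2, 1] and [3, 3]: y[0] = 2×3 = 6; y[1] = 2×3 + 1×3 = 9; y[2] = 1×3 = 3 → [6, 9, 3]. Compare to given [5, 9, 3]: they differ at index 0: given 5, correct 6, so answer: No

No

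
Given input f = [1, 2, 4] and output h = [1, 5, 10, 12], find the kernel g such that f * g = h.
Output length 4 = len(f) + len(g) - 1 ⇒ len(g) = 2. Solve g forward using g[k] = (h[k] - Σ_{i≥1} f[i]·g[k-i]) / f[0]: g[0] = h[0] / f[0] = 1 / 1 = 1; g[1] = (h[1] - 2×1) / f[0] = (5 - 2×1) / 1 = 3. So g = [1, 3]. Forward-check [1, 2, 4] * [1, 3]: h[0] = 1×1 = 1; h[1] = 1×3 + 2×1 = 5; h[2] = 2×3 + 4×1 = 10; h[3] = 4×3 = 12 → [1, 5, 10, 12] ✓

[1, 3]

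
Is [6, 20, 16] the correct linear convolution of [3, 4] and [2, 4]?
Recompute linear convolution of [3, 4] and [2, 4]: y[0] = 3×2 = 6; y[1] = 3×4 + 4×2 = 20; y[2] = 4×4 = 16 → [6, 20, 16]. Given [6, 20, 16] matches, so answer: Yes

Yes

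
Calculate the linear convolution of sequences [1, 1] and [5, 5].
y[0] = 1×5 = 5; y[1] = 1×5 + 1×5 = 10; y[2] = 1×5 = 5

[5, 10, 5]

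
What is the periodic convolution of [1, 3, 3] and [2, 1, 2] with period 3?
Use y[k] = Σ_j a[j]·b[(k-j) mod 3]. y[0] = 1×2 + 3×2 + 3×1 = 11; y[1] = 1×1 + 3×2 + 3×2 = 13; y[2] = 1×2 + 3×1 + 3×2 = 11. Result: [11, 13, 11]

[11, 13, 11]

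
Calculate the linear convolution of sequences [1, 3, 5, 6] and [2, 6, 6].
y[0] = 1×2 = 2; y[1] = 1×6 + 3×2 = 12; y[2] = 1×6 + 3×6 + 5×2 = 34; y[3] = 3×6 + 5×6 + 6×2 = 60; y[4] = 5×6 + 6×6 = 66; y[5] = 6×6 = 36

[2, 12, 34, 60, 66, 36]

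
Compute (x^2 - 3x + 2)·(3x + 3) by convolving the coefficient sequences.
Ascending coefficients: a = [2, -3, 1], b = [3, 3]. c[0] = 2×3 = 6; c[1] = 2×3 + -3×3 = -3; c[2] = -3×3 + 1×3 = -6; c[3] = 1×3 = 3. Result coefficients: [6, -3, -6, 3] → 3x^3 - 6x^2 - 3x + 6

3x^3 - 6x^2 - 3x + 6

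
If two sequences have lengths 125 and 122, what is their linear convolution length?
Linear/full convolution length: m + n - 1 = 125 + 122 - 1 = 246

246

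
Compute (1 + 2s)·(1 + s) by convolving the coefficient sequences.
Ascending coefficients: a = [1, 2], b = [1, 1]. c[0] = 1×1 = 1; c[1] = 1×1 + 2×1 = 3; c[2] = 2×1 = 2. Result coefficients: [1, 3, 2] → 1 + 3s + 2s^2

1 + 3s + 2s^2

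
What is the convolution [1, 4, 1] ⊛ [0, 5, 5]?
y[0] = 1×0 = 0; y[1] = 1×5 + 4×0 = 5; y[2] = 1×5 + 4×5 + 1×0 = 25; y[3] = 4×5 + 1×5 = 25; y[4] = 1×5 = 5

[0, 5, 25, 25, 5]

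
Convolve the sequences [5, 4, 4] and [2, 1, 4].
y[0] = 5×2 = 10; y[1] = 5×1 + 4×2 = 13; y[2] = 5×4 + 4×1 + 4×2 = 32; y[3] = 4×4 + 4×1 = 20; y[4] = 4×4 = 16

[10, 13, 32, 20, 16]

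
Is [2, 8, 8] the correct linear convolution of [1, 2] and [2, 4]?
Recompute linear convolution of [1, 2] and [2, 4]: y[0] = 1×2 = 2; y[1] = 1×4 + 2×2 = 8; y[2] = 2×4 = 8 → [2, 8, 8]. Given [2, 8, 8] matches, so answer: Yes

Yes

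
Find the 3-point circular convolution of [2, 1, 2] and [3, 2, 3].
Use y[k] = Σ_j s[j]·t[(k-j) mod 3]. y[0] = 2×3 + 1×3 + 2×2 = 13; y[1] = 2×2 + 1×3 + 2×3 = 13; y[2] = 2×3 + 1×2 + 2×3 = 14. Result: [13, 13, 14]

[13, 13, 14]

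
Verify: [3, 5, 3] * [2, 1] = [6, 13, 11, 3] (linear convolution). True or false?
Recompute linear convolution of [3, 5, 3] and [2, 1]: y[0] = 3×2 = 6; y[1] = 3×1 + 5×2 = 13; y[2] = 5×1 + 3×2 = 11; y[3] = 3×1 = 3 → [6, 13, 11, 3]. Given [6, 13, 11, 3] matches, so answer: Yes

Yes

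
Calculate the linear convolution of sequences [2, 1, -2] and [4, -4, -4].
y[0] = 2×4 = 8; y[1] = 2×-4 + 1×4 = -4; y[2] = 2×-4 + 1×-4 + -2×4 = -20; y[3] = 1×-4 + -2×-4 = 4; y[4] = -2×-4 = 8

[8, -4, -20, 4, 8]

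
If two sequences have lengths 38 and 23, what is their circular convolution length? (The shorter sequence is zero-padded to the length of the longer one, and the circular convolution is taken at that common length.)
Circular convolution (zero-padding the shorter input) has length max(m, n) = max(38, 23) = 38

38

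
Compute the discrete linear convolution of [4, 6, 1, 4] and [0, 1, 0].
y[0] = 4×0 = 0; y[1] = 4×1 + 6×0 = 4; y[2] = 4×0 + 6×1 + 1×0 = 6; y[3] = 6×0 + 1×1 + 4×0 = 1; y[4] = 1×0 + 4×1 = 4; y[5] = 4×0 = 0

[0, 4, 6, 1, 4, 0]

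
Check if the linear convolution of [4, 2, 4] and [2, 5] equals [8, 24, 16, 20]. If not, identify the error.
Recompute linear convolution of [4, 2, 4] and [2, 5]: y[0] = 4×2 = 8; y[1] = 4×5 + 2×2 = 24; y[2] = 2×5 + 4×2 = 18; y[3] = 4×5 = 20 → [8, 24, 18, 20]. Compare to given [8, 24, 16, 20]: they differ at index 2: given 16, correct 18, so answer: No

No. Error at index 2: given 16, correct 18.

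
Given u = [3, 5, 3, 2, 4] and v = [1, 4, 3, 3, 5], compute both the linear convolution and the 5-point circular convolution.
Linear: y_lin[0] = 3×1 = 3; y_lin[1] = 3×4 + 5×1 = 17; y_lin[2] = 3×3 + 5×4 + 3×1 = 32; y_lin[3] = 3×3 + 5×3 + 3×4 + 2×1 = 38; y_lin[4] = 3×5 + 5×3 + 3×3 + 2×4 + 4×1 = 51; y_lin[5] = 5×5 + 3×3 + 2×3 + 4×4 = 56; y_lin[6] = 3×5 + 2×3 + 4×3 = 33; y_lin[7] = 2×5 + 4×3 = 22; y_lin[8] = 4×5 = 20 → [3, 17, 32, 38, 51, 56, 33, 22, 20]. Circular (length 5): y[0] = 3×1 + 5×5 + 3×3 + 2×3 + 4×4 = 59; y[1] = 3×4 + 5×1 + 3×5 + 2×3 + 4×3 = 50; y[2] = 3×3 + 5×4 + 3×1 + 2×5 + 4×3 = 54; y[3] = 3×3 + 5×3 + 3×4 + 2×1 + 4×5 = 58; y[4] = 3×5 + 5×3 + 3×3 + 2×4 + 4×1 = 51 → [59, 50, 54, 58, 51]

Linear: [3, 17, 32, 38, 51, 56, 33, 22, 20], Circular: [59, 50, 54, 58, 51]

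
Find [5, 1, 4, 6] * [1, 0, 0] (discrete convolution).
y[0] = 5×1 = 5; y[1] = 5×0 + 1×1 = 1; y[2] = 5×0 + 1×0 + 4×1 = 4; y[3] = 1×0 + 4×0 + 6×1 = 6; y[4] = 4×0 + 6×0 = 0; y[5] = 6×0 = 0

[5, 1, 4, 6, 0, 0]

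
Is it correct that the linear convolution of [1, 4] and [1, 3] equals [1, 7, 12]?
Recompute linear convolution of [1, 4] and [1, 3]: y[0] = 1×1 = 1; y[1] = 1×3 + 4×1 = 7; y[2] = 4×3 = 12 → [1, 7, 12]. Given [1, 7, 12] matches, so answer: Yes

Yes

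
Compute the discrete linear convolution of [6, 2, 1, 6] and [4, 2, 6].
y[0] = 6×4 = 24; y[1] = 6×2 + 2×4 = 20; y[2] = 6×6 + 2×2 + 1×4 = 44; y[3] = 2×6 + 1×2 + 6×4 = 38; y[4] = 1×6 + 6×2 = 18; y[5] = 6×6 = 36

[24, 20, 44, 38, 18, 36]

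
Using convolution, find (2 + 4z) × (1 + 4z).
Ascending coefficients: a = [2, 4], b = [1, 4]. c[0] = 2×1 = 2; c[1] = 2×4 + 4×1 = 12; c[2] = 4×4 = 16. Result coefficients: [2, 12, 16] → 2 + 12z + 16z^2

2 + 12z + 16z^2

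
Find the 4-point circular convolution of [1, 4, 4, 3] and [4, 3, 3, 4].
Use y[k] = Σ_j x[j]·h[(k-j) mod 4]. y[0] = 1×4 + 4×4 + 4×3 + 3×3 = 41; y[1] = 1×3 + 4×4 + 4×4 + 3×3 = 44; y[2] = 1×3 + 4×3 + 4×4 + 3×4 = 43; y[3] = 1×4 + 4×3 + 4×3 + 3×4 = 40. Result: [41, 44, 43, 40]

[41, 44, 43, 40]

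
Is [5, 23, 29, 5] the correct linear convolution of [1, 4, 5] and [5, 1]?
Recompute linear convolution of [1, 4, 5] and [5, 1]: y[0] = 1×5 = 5; y[1] = 1×1 + 4×5 = 21; y[2] = 4×1 + 5×5 = 29; y[3] = 5×1 = 5 → [5, 21, 29, 5]. Compare to given [5, 23, 29, 5]: they differ at index 1: given 23, correct 21, so answer: No

No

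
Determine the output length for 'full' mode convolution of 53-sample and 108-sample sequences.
Linear/full convolution length: m + n - 1 = 53 + 108 - 1 = 160

160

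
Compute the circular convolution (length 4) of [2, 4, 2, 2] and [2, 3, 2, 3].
Use y[k] = Σ_j x[j]·h[(k-j) mod 4]. y[0] = 2×2 + 4×3 + 2×2 + 2×3 = 26; y[1] = 2×3 + 4×2 + 2×3 + 2×2 = 24; y[2] = 2×2 + 4×3 + 2×2 + 2×3 = 26; y[3] = 2×3 + 4×2 + 2×3 + 2×2 = 24. Result: [26, 24, 26, 24]

[26, 24, 26, 24]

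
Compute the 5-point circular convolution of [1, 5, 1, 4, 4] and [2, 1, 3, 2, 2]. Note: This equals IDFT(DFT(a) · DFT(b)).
Either evaluate y[k] = Σ_j a[j]·b[(k-j) mod 5] directly, or use IDFT(DFT(a) · DFT(b)). y[0] = 1×2 + 5×2 + 1×2 + 4×3 + 4×1 = 30; y[1] = 1×1 + 5×2 + 1×2 + 4×2 + 4×3 = 33; y[2] = 1×3 + 5×1 + 1×2 + 4×2 + 4×2 = 26; y[3] = 1×2 + 5×3 + 1×1 + 4×2 + 4×2 = 34; y[4] = 1×2 + 5×2 + 1×3 + 4×1 + 4×2 = 27. Result: [30, 33, 26, 34, 27]

[30, 33, 26, 34, 27]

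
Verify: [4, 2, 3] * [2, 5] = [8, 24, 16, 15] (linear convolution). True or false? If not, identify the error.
Recompute linear convolution of [4, 2, 3] and [2, 5]: y[0] = 4×2 = 8; y[1] = 4×5 + 2×2 = 24; y[2] = 2×5 + 3×2 = 16; y[3] = 3×5 = 15 → [8, 24, 16, 15]. Given [8, 24, 16, 15] matches, so answer: Yes

Yes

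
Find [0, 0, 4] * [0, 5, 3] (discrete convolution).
y[0] = 0×0 = 0; y[1] = 0×5 + 0×0 = 0; y[2] = 0×3 + 0×5 + 4×0 = 0; y[3] = 0×3 + 4×5 = 20; y[4] = 4×3 = 12

[0, 0, 0, 20, 12]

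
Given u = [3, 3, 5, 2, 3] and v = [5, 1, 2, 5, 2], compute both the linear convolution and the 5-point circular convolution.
Linear: y_lin[0] = 3×5 = 15; y_lin[1] = 3×1 + 3×5 = 18; y_lin[2] = 3×2 + 3×1 + 5×5 = 34; y_lin[3] = 3×5 + 3×2 + 5×1 + 2×5 = 36; y_lin[4] = 3×2 + 3×5 + 5×2 + 2×1 + 3×5 = 48; y_lin[5] = 3×2 + 5×5 + 2×2 + 3×1 = 38; y_lin[6] = 5×2 + 2×5 + 3×2 = 26; y_lin[7] = 2×2 + 3×5 = 19; y_lin[8] = 3×2 = 6 → [15, 18, 34, 36, 48, 38, 26, 19, 6]. Circular (length 5): y[0] = 3×5 + 3×2 + 5×5 + 2×2 + 3×1 = 53; y[1] = 3×1 + 3×5 + 5×2 + 2×5 + 3×2 = 44; y[2] = 3×2 + 3×1 + 5×5 + 2×2 + 3×5 = 53; y[3] = 3×5 + 3×2 + 5×1 + 2×5 + 3×2 = 42; y[4] = 3×2 + 3×5 + 5×2 + 2×1 + 3×5 = 48 → [53, 44, 53, 42, 48]

Linear: [15, 18, 34, 36, 48, 38, 26, 19, 6], Circular: [53, 44, 53, 42, 48]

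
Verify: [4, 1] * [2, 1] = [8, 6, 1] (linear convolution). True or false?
Recompute linear convolution of [4, 1] and [2, 1]: y[0] = 4×2 = 8; y[1] = 4×1 + 1×2 = 6; y[2] = 1×1 = 1 → [8, 6, 1]. Given [8, 6, 1] matches, so answer: Yes

Yes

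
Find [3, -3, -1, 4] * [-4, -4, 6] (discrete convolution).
y[0] = 3×-4 = -12; y[1] = 3×-4 + -3×-4 = 0; y[2] = 3×6 + -3×-4 + -1×-4 = 34; y[3] = -3×6 + -1×-4 + 4×-4 = -30; y[4] = -1×6 + 4×-4 = -22; y[5] = 4×6 = 24

[-12, 0, 34, -30, -22, 24]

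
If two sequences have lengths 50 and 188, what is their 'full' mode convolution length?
Linear/full convolution length: m + n - 1 = 50 + 188 - 1 = 237

237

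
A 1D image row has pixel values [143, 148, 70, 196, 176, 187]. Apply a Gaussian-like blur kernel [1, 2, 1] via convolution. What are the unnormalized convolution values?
Convolve image row [143, 148, 70, 196, 176, 187] with kernel [1, 2, 1]: y[0] = 143×1 = 143; y[1] = 143×2 + 148×1 = 434; y[2] = 143×1 + 148×2 + 70×1 = 509; y[3] = 148×1 + 70×2 + 196×1 = 484; y[4] = 70×1 + 196×2 + 176×1 = 638; y[5] = 196×1 + 176×2 + 187×1 = 735; y[6] = 176×1 + 187×2 = 550; y[7] = 187×1 = 187 → [143, 434, 509, 484, 638, 735, 550, 187]. Normalization factor = sum(kernel) = 4.

[143, 434, 509, 484, 638, 735, 550, 187]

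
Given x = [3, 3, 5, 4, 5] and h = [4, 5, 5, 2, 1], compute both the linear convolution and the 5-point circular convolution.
Linear: y_lin[0] = 3×4 = 12; y_lin[1] = 3×5 + 3×4 = 27; y_lin[2] = 3×5 + 3×5 + 5×4 = 50; y_lin[3] = 3×2 + 3×5 + 5×5 + 4×4 = 62; y_lin[4] = 3×1 + 3×2 + 5×5 + 4×5 + 5×4 = 74; y_lin[5] = 3×1 + 5×2 + 4×5 + 5×5 = 58; y_lin[6] = 5×1 + 4×2 + 5×5 = 38; y_lin[7] = 4×1 + 5×2 = 14; y_lin[8] = 5×1 = 5 → [12, 27, 50, 62, 74, 58, 38, 14, 5]. Circular (length 5): y[0] = 3×4 + 3×1 + 5×2 + 4×5 + 5×5 = 70; y[1] = 3×5 + 3×4 + 5×1 + 4×2 + 5×5 = 65; y[2] = 3×5 + 3×5 + 5×4 + 4×1 + 5×2 = 64; y[3] = 3×2 + 3×5 + 5×5 + 4×4 + 5×1 = 67; y[4] = 3×1 + 3×2 + 5×5 + 4×5 + 5×4 = 74 → [70, 65, 64, 67, 74]

Linear: [12, 27, 50, 62, 74, 58, 38, 14, 5], Circular: [70, 65, 64, 67, 74]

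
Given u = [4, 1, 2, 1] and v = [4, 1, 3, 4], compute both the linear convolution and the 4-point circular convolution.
Linear: y_lin[0] = 4×4 = 16; y_lin[1] = 4×1 + 1×4 = 8; y_lin[2] = 4×3 + 1×1 + 2×4 = 21; y_lin[3] = 4×4 + 1×3 + 2×1 + 1×4 = 25; y_lin[4] = 1×4 + 2×3 + 1×1 = 11; y_lin[5] = 2×4 + 1×3 = 11; y_lin[6] = 1×4 = 4 → [16, 8, 21, 25, 11, 11, 4]. Circular (length 4): y[0] = 4×4 + 1×4 + 2×3 + 1×1 = 27; y[1] = 4×1 + 1×4 + 2×4 + 1×3 = 19; y[2] = 4×3 + 1×1 + 2×4 + 1×4 = 25; y[3] = 4×4 + 1×3 + 2×1 + 1×4 = 25 → [27, 19, 25, 25]

Linear: [16, 8, 21, 25, 11, 11, 4], Circular: [27, 19, 25, 25]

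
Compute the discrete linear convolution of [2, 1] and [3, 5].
y[0] = 2×3 = 6; y[1] = 2×5 + 1×3 = 13; y[2] = 1×5 = 5

[6, 13, 5]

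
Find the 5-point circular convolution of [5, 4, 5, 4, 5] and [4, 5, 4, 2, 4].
Use y[k] = Σ_j f[j]·g[(k-j) mod 5]. y[0] = 5×4 + 4×4 + 5×2 + 4×4 + 5×5 = 87; y[1] = 5×5 + 4×4 + 5×4 + 4×2 + 5×4 = 89; y[2] = 5×4 + 4×5 + 5×4 + 4×4 + 5×2 = 86; y[3] = 5×2 + 4×4 + 5×5 + 4×4 + 5×4 = 87; y[4] = 5×4 + 4×2 + 5×4 + 4×5 + 5×4 = 88. Result: [87, 89, 86, 87, 88]

[87, 89, 86, 87, 88]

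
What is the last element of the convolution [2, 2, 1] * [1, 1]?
Use y[k] = Σ_i a[i]·b[k-i] at k=3. y[3] = 1×1 = 1

1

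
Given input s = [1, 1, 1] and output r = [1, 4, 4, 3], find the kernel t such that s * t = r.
Output length 4 = len(s) + len(t) - 1 ⇒ len(t) = 2. Solve t forward using t[k] = (r[k] - Σ_{i≥1} s[i]·t[k-i]) / s[0]: t[0] = r[0] / s[0] = 1 / 1 = 1; t[1] = (r[1] - 1×1) / s[0] = (4 - 1×1) / 1 = 3. So t = [1, 3]. Forward-check [1, 1, 1] * [1, 3]: r[0] = 1×1 = 1; r[1] = 1×3 + 1×1 = 4; r[2] = 1×3 + 1×1 = 4; r[3] = 1×3 = 3 → [1, 4, 4, 3] ✓

[1, 3]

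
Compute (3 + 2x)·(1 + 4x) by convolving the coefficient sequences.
Ascending coefficients: a = [3, 2], b = [1, 4]. c[0] = 3×1 = 3; c[1] = 3×4 + 2×1 = 14; c[2] = 2×4 = 8. Result coefficients: [3, 14, 8] → 3 + 14x + 8x^2

3 + 14x + 8x^2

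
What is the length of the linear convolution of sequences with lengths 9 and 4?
Linear/full convolution length: m + n - 1 = 9 + 4 - 1 = 12

12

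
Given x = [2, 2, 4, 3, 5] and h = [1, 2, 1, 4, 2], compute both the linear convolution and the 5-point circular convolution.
Linear: y_lin[0] = 2×1 = 2; y_lin[1] = 2×2 + 2×1 = 6; y_lin[2] = 2×1 + 2×2 + 4×1 = 10; y_lin[3] = 2×4 + 2×1 + 4×2 + 3×1 = 21; y_lin[4] = 2×2 + 2×4 + 4×1 + 3×2 + 5×1 = 27; y_lin[5] = 2×2 + 4×4 + 3×1 + 5×2 = 33; y_lin[6] = 4×2 + 3×4 + 5×1 = 25; y_lin[7] = 3×2 + 5×4 = 26; y_lin[8] = 5×2 = 10 → [2, 6, 10, 21, 27, 33, 25, 26, 10]. Circular (length 5): y[0] = 2×1 + 2×2 + 4×4 + 3×1 + 5×2 = 35; y[1] = 2×2 + 2×1 + 4×2 + 3×4 + 5×1 = 31; y[2] = 2×1 + 2×2 + 4×1 + 3×2 + 5×4 = 36; y[3] = 2×4 + 2×1 + 4×2 + 3×1 + 5×2 = 31; y[4] = 2×2 + 2×4 + 4×1 + 3×2 + 5×1 = 27 → [35, 31, 36, 31, 27]

Linear: [2, 6, 10, 21, 27, 33, 25, 26, 10], Circular: [35, 31, 36, 31, 27]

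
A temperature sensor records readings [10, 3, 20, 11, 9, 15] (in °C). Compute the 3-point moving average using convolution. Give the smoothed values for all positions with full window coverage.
3-point moving average kernel = [1, 1, 1]. Apply in 'valid' mode (full window coverage): avg[0] = (10 + 3 + 20) / 3 = 11.0; avg[1] = (3 + 20 + 11) / 3 = 11.33; avg[2] = (20 + 11 + 9) / 3 = 13.33; avg[3] = (11 + 9 + 15) / 3 = 11.67. Smoothed values: [11.0, 11.33, 13.33, 11.67]

[11.0, 11.33, 13.33, 11.67]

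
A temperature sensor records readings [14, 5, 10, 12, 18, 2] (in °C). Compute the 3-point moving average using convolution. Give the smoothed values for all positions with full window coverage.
3-point moving average kernel = [1, 1, 1]. Apply in 'valid' mode (full window coverage): avg[0] = (14 + 5 + 10) / 3 = 9.67; avg[1] = (5 + 10 + 12) / 3 = 9.0; avg[2] = (10 + 12 + 18) / 3 = 13.33; avg[3] = (12 + 18 + 2) / 3 = 10.67. Smoothed values: [9.67, 9.0, 13.33, 10.67]

[9.67, 9.0, 13.33, 10.67]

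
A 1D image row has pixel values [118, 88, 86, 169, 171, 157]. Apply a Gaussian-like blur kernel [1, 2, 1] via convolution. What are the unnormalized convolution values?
Convolve image row [118, 88, 86, 169, 171, 157] with kernel [1, 2, 1]: y[0] = 118×1 = 118; y[1] = 118×2 + 88×1 = 324; y[2] = 118×1 + 88×2 + 86×1 = 380; y[3] = 88×1 + 86×2 + 169×1 = 429; y[4] = 86×1 + 169×2 + 171×1 = 595; y[5] = 169×1 + 171×2 + 157×1 = 668; y[6] = 171×1 + 157×2 = 485; y[7] = 157×1 = 157 → [118, 324, 380, 429, 595, 668, 485, 157]. Normalization factor = sum(kernel) = 4.

[118, 324, 380, 429, 595, 668, 485, 157]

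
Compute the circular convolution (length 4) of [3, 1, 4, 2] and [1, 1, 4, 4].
Use y[k] = Σ_j a[j]·b[(k-j) mod 4]. y[0] = 3×1 + 1×4 + 4×4 + 2×1 = 25; y[1] = 3×1 + 1×1 + 4×4 + 2×4 = 28; y[2] = 3×4 + 1×1 + 4×1 + 2×4 = 25; y[3] = 3×4 + 1×4 + 4×1 + 2×1 = 22. Result: [25, 28, 25, 22]

[25, 28, 25, 22]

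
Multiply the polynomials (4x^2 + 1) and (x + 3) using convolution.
Ascending coefficients: a = [1, 0, 4], b = [3, 1]. c[0] = 1×3 = 3; c[1] = 1×1 + 0×3 = 1; c[2] = 0×1 + 4×3 = 12; c[3] = 4×1 = 4. Result coefficients: [3, 1, 12, 4] → 4x^3 + 12x^2 + x + 3

4x^3 + 12x^2 + x + 3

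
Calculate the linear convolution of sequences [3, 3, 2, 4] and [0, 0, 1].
y[0] = 3×0 = 0; y[1] = 3×0 + 3×0 = 0; y[2] = 3×1 + 3×0 + 2×0 = 3; y[3] = 3×1 + 2×0 + 4×0 = 3; y[4] = 2×1 + 4×0 = 2; y[5] = 4×1 = 4

[0, 0, 3, 3, 2, 4]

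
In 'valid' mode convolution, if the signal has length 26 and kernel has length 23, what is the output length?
'Valid' mode counts only positions where the kernel fully overlaps the signal: m - n + 1 = 26 - 23 + 1 = 4

4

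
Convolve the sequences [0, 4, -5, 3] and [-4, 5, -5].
y[0] = 0×-4 = 0; y[1] = 0×5 + 4×-4 = -16; y[2] = 0×-5 + 4×5 + -5×-4 = 40; y[3] = 4×-5 + -5×5 + 3×-4 = -57; y[4] = -5×-5 + 3×5 = 40; y[5] = 3×-5 = -15

[0, -16, 40, -57, 40, -15]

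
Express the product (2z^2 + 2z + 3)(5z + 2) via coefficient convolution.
Ascending coefficients: a = [3, 2, 2], b = [2, 5]. c[0] = 3×2 = 6; c[1] = 3×5 + 2×2 = 19; c[2] = 2×5 + 2×2 = 14; c[3] = 2×5 = 10. Result coefficients: [6, 19, 14, 10] → 10z^3 + 14z^2 + 19z + 6

10z^3 + 14z^2 + 19z + 6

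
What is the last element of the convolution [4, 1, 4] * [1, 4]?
Use y[k] = Σ_i a[i]·b[k-i] at k=3. y[3] = 4×4 = 16

16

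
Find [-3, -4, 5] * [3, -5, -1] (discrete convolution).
y[0] = -3×3 = -9; y[1] = -3×-5 + -4×3 = 3; y[2] = -3×-1 + -4×-5 + 5×3 = 38; y[3] = -4×-1 + 5×-5 = -21; y[4] = 5×-1 = -5

[-9, 3, 38, -21, -5]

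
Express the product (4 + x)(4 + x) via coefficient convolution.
Ascending coefficients: a = [4, 1], b = [4, 1]. c[0] = 4×4 = 16; c[1] = 4×1 + 1×4 = 8; c[2] = 1×1 = 1. Result coefficients: [16, 8, 1] → 16 + 8x + x^2

16 + 8x + x^2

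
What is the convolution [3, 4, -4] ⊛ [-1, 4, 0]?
y[0] = 3×-1 = -3; y[1] = 3×4 + 4×-1 = 8; y[2] = 3×0 + 4×4 + -4×-1 = 20; y[3] = 4×0 + -4×4 = -16; y[4] = -4×0 = 0

[-3, 8, 20, -16, 0]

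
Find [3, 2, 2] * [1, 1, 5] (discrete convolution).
y[0] = 3×1 = 3; y[1] = 3×1 + 2×1 = 5; y[2] = 3×5 + 2×1 + 2×1 = 19; y[3] = 2×5 + 2×1 = 12; y[4] = 2×5 = 10

[3, 5, 19, 12, 10]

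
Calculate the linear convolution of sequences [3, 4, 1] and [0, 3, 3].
y[0] = 3×0 = 0; y[1] = 3×3 + 4×0 = 9; y[2] = 3×3 + 4×3 + 1×0 = 21; y[3] = 4×3 + 1×3 = 15; y[4] = 1×3 = 3

[0, 9, 21, 15, 3]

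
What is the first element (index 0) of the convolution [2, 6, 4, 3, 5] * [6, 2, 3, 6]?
Use y[k] = Σ_i a[i]·b[k-i] at k=0. y[0] = 2×6 = 12

12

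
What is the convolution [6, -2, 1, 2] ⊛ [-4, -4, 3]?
y[0] = 6×-4 = -24; y[1] = 6×-4 + -2×-4 = -16; y[2] = 6×3 + -2×-4 + 1×-4 = 22; y[3] = -2×3 + 1×-4 + 2×-4 = -18; y[4] = 1×3 + 2×-4 = -5; y[5] = 2×3 = 6

[-24, -16, 22, -18, -5, 6]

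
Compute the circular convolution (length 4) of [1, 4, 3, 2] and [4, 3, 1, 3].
Use y[k] = Σ_j u[j]·v[(k-j) mod 4]. y[0] = 1×4 + 4×3 + 3×1 + 2×3 = 25; y[1] = 1×3 + 4×4 + 3×3 + 2×1 = 30; y[2] = 1×1 + 4×3 + 3×4 + 2×3 = 31; y[3] = 1×3 + 4×1 + 3×3 + 2×4 = 24. Result: [25, 30, 31, 24]

[25, 30, 31, 24]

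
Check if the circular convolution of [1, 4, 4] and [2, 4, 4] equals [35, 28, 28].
Recompute circular convolution of [1, 4, 4] and [2, 4, 4]: y[0] = 1×2 + 4×4 + 4×4 = 34; y[1] = 1×4 + 4×2 + 4×4 = 28; y[2] = 1×4 + 4×4 + 4×2 = 28 → [34, 28, 28]. Compare to given [35, 28, 28]: they differ at index 0: given 35, correct 34, so answer: No

No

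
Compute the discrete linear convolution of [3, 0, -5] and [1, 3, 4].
y[0] = 3×1 = 3; y[1] = 3×3 + 0×1 = 9; y[2] = 3×4 + 0×3 + -5×1 = 7; y[3] = 0×4 + -5×3 = -15; y[4] = -5×4 = -20

[3, 9, 7, -15, -20]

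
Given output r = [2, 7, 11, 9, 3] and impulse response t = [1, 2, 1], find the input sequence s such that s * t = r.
Deconvolve r=[2, 7, 11, 9, 3] by t=[1, 2, 1]. Since t[0]=1, solve forward: s[0] = r[0] / 1 = 2; s[1] = (r[1] - 2×2) / 1 = 3; s[2] = (r[2] - 3×2 - 2×1) / 1 = 3. So s = [2, 3, 3]. Check by forward convolution: r[0] = 2×1 = 2; r[1] = 2×2 + 3×1 = 7; r[2] = 2×1 + 3×2 + 3×1 = 11; r[3] = 3×1 + 3×2 = 9; r[4] = 3×1 = 3

[2, 3, 3]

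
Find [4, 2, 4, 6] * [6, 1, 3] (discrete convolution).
y[0] = 4×6 = 24; y[1] = 4×1 + 2×6 = 16; y[2] = 4×3 + 2×1 + 4×6 = 38; y[3] = 2×3 + 4×1 + 6×6 = 46; y[4] = 4×3 + 6×1 = 18; y[5] = 6×3 = 18

[24, 16, 38, 46, 18, 18]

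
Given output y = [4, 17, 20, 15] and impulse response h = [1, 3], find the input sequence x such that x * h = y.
Deconvolve y=[4, 17, 20, 15] by h=[1, 3]. Since h[0]=1, solve forward: x[0] = y[0] / 1 = 4; x[1] = (y[1] - 4×3) / 1 = 5; x[2] = (y[2] - 5×3) / 1 = 5. So x = [4, 5, 5]. Check by forward convolution: y[0] = 4×1 = 4; y[1] = 4×3 + 5×1 = 17; y[2] = 5×3 + 5×1 = 20; y[3] = 5×3 = 15

[4, 5, 5]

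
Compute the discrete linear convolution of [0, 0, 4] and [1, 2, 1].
y[0] = 0×1 = 0; y[1] = 0×2 + 0×1 = 0; y[2] = 0×1 + 0×2 + 4×1 = 4; y[3] = 0×1 + 4×2 = 8; y[4] = 4×1 = 4

[0, 0, 4, 8, 4]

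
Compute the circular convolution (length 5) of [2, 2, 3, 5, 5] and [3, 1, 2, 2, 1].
Use y[k] = Σ_j s[j]·t[(k-j) mod 5]. y[0] = 2×3 + 2×1 + 3×2 + 5×2 + 5×1 = 29; y[1] = 2×1 + 2×3 + 3×1 + 5×2 + 5×2 = 31; y[2] = 2×2 + 2×1 + 3×3 + 5×1 + 5×2 = 30; y[3] = 2×2 + 2×2 + 3×1 + 5×3 + 5×1 = 31; y[4] = 2×1 + 2×2 + 3×2 + 5×1 + 5×3 = 32. Result: [29, 31, 30, 31, 32]

[29, 31, 30, 31, 32]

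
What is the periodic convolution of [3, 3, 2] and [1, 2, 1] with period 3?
Use y[k] = Σ_j f[j]·g[(k-j) mod 3]. y[0] = 3×1 + 3×1 + 2×2 = 10; y[1] = 3×2 + 3×1 + 2×1 = 11; y[2] = 3×1 + 3×2 + 2×1 = 11. Result: [10, 11, 11]

[10, 11, 11]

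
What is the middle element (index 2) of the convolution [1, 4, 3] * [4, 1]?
Use y[k] = Σ_i a[i]·b[k-i] at k=2. y[2] = 4×1 + 3×4 = 16

16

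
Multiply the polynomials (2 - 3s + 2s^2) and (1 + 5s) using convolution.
Ascending coefficients: a = [2, -3, 2], b = [1, 5]. c[0] = 2×1 = 2; c[1] = 2×5 + -3×1 = 7; c[2] = -3×5 + 2×1 = -13; c[3] = 2×5 = 10. Result coefficients: [2, 7, -13, 10] → 2 + 7s - 13s^2 + 10s^3

2 + 7s - 13s^2 + 10s^3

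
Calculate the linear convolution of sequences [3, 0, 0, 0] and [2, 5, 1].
y[0] = 3×2 = 6; y[1] = 3×5 + 0×2 = 15; y[2] = 3×1 + 0×5 + 0×2 = 3; y[3] = 0×1 + 0×5 + 0×2 = 0; y[4] = 0×1 + 0×5 = 0; y[5] = 0×1 = 0

[6, 15, 3, 0, 0, 0]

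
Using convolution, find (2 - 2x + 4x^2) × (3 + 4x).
Ascending coefficients: a = [2, -2, 4], b = [3, 4]. c[0] = 2×3 = 6; c[1] = 2×4 + -2×3 = 2; c[2] = -2×4 + 4×3 = 4; c[3] = 4×4 = 16. Result coefficients: [6, 2, 4, 16] → 6 + 2x + 4x^2 + 16x^3

6 + 2x + 4x^2 + 16x^3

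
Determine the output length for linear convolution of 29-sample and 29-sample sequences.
Linear/full convolution length: m + n - 1 = 29 + 29 - 1 = 57

57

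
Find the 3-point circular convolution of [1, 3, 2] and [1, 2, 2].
Use y[k] = Σ_j s[j]·t[(k-j) mod 3]. y[0] = 1×1 + 3×2 + 2×2 = 11; y[1] = 1×2 + 3×1 + 2×2 = 9; y[2] = 1×2 + 3×2 + 2×1 = 10. Result: [11, 9, 10]

[11, 9, 10]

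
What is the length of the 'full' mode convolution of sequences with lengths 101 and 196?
Linear/full convolution length: m + n - 1 = 101 + 196 - 1 = 296

296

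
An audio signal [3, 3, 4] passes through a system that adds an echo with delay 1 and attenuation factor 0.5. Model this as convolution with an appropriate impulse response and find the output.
Direct-path + delayed-attenuated-path model → impulse response h = [1, 0.5] (1 at lag 0, 0.5 at lag 1). Output y[n] = x[n] + 0.5·x[n - 1] (with x[n] = 0 outside 0..2): y[0] = 3 + 0.5×0 = 3; y[1] = 3 + 0.5×3 = 4.5; y[2] = 4 + 0.5×3 = 5.5; y[3] = 0 + 0.5×4 = 2.0. So y = [3, 4.5, 5.5, 2.0]

[3, 4.5, 5.5, 2.0]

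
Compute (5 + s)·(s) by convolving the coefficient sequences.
Ascending coefficients: a = [5, 1], b = [0, 1]. c[0] = 5×0 = 0; c[1] = 5×1 + 1×0 = 5; c[2] = 1×1 = 1. Result coefficients: [0, 5, 1] → 5s + s^2

5s + s^2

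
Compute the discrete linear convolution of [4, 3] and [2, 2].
y[0] = 4×2 = 8; y[1] = 4×2 + 3×2 = 14; y[2] = 3×2 = 6

[8, 14, 6]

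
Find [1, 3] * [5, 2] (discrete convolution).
y[0] = 1×5 = 5; y[1] = 1×2 + 3×5 = 17; y[2] = 3×2 = 6

[5, 17, 6]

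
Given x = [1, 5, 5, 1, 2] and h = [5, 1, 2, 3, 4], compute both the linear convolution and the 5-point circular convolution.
Linear: y_lin[0] = 1×5 = 5; y_lin[1] = 1×1 + 5×5 = 26; y_lin[2] = 1×2 + 5×1 + 5×5 = 32; y_lin[3] = 1×3 + 5×2 + 5×1 + 1×5 = 23; y_lin[4] = 1×4 + 5×3 + 5×2 + 1×1 + 2×5 = 40; y_lin[5] = 5×4 + 5×3 + 1×2 + 2×1 = 39; y_lin[6] = 5×4 + 1×3 + 2×2 = 27; y_lin[7] = 1×4 + 2×3 = 10; y_lin[8] = 2×4 = 8 → [5, 26, 32, 23, 40, 39, 27, 10, 8]. Circular (length 5): y[0] = 1×5 + 5×4 + 5×3 + 1×2 + 2×1 = 44; y[1] = 1×1 + 5×5 + 5×4 + 1×3 + 2×2 = 53; y[2] = 1×2 + 5×1 + 5×5 + 1×4 + 2×3 = 42; y[3] = 1×3 + 5×2 + 5×1 + 1×5 + 2×4 = 31; y[4] = 1×4 + 5×3 + 5×2 + 1×1 + 2×5 = 40 → [44, 53, 42, 31, 40]

Linear: [5, 26, 32, 23, 40, 39, 27, 10, 8], Circular: [44, 53, 42, 31, 40]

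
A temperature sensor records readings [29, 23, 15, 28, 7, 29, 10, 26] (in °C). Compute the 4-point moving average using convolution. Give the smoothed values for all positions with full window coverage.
4-point moving average kernel = [1, 1, 1, 1]. Apply in 'valid' mode (full window coverage): avg[0] = (29 + 23 + 15 + 28) / 4 = 23.75; avg[1] = (23 + 15 + 28 + 7) / 4 = 18.25; avg[2] = (15 + 28 + 7 + 29) / 4 = 19.75; avg[3] = (28 + 7 + 29 + 10) / 4 = 18.5; avg[4] = (7 + 29 + 10 + 26) / 4 = 18.0. Smoothed values: [23.75, 18.25, 19.75, 18.5, 18.0]

[23.75, 18.25, 19.75, 18.5, 18.0]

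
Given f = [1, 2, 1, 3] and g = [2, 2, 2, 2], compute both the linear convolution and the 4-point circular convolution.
Linear: y_lin[0] = 1×2 = 2; y_lin[1] = 1×2 + 2×2 = 6; y_lin[2] = 1×2 + 2×2 + 1×2 = 8; y_lin[3] = 1×2 + 2×2 + 1×2 + 3×2 = 14; y_lin[4] = 2×2 + 1×2 + 3×2 = 12; y_lin[5] = 1×2 + 3×2 = 8; y_lin[6] = 3×2 = 6 → [2, 6, 8, 14, 12, 8, 6]. Circular (length 4): y[0] = 1×2 + 2×2 + 1×2 + 3×2 = 14; y[1] = 1×2 + 2×2 + 1×2 + 3×2 = 14; y[2] = 1×2 + 2×2 + 1×2 + 3×2 = 14; y[3] = 1×2 + 2×2 + 1×2 + 3×2 = 14 → [14, 14, 14, 14]

Linear: [2, 6, 8, 14, 12, 8, 6], Circular: [14, 14, 14, 14]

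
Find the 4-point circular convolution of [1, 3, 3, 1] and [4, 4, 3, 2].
Use y[k] = Σ_j x[j]·h[(k-j) mod 4]. y[0] = 1×4 + 3×2 + 3×3 + 1×4 = 23; y[1] = 1×4 + 3×4 + 3×2 + 1×3 = 25; y[2] = 1×3 + 3×4 + 3×4 + 1×2 = 29; y[3] = 1×2 + 3×3 + 3×4 + 1×4 = 27. Result: [23, 25, 29, 27]

[23, 25, 29, 27]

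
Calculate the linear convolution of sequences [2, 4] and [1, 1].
y[0] = 2×1 = 2; y[1] = 2×1 + 4×1 = 6; y[2] = 4×1 = 4

[2, 6, 4]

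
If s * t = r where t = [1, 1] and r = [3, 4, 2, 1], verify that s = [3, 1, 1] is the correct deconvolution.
Forward-compute [3, 1, 1] * [1, 1]: r[0] = 3×1 = 3; r[1] = 3×1 + 1×1 = 4; r[2] = 1×1 + 1×1 = 2; r[3] = 1×1 = 1 → [3, 4, 2, 1]. Matches given r = [3, 4, 2, 1], so verified.

Verified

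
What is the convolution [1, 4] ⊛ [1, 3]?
y[0] = 1×1 = 1; y[1] = 1×3 + 4×1 = 7; y[2] = 4×3 = 12

[1, 7, 12]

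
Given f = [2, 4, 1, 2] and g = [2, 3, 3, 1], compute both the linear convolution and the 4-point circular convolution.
Linear: y_lin[0] = 2×2 = 4; y_lin[1] = 2×3 + 4×2 = 14; y_lin[2] = 2×3 + 4×3 + 1×2 = 20; y_lin[3] = 2×1 + 4×3 + 1×3 + 2×2 = 21; y_lin[4] = 4×1 + 1×3 + 2×3 = 13; y_lin[5] = 1×1 + 2×3 = 7; y_lin[6] = 2×1 = 2 → [4, 14, 20, 21, 13, 7, 2]. Circular (length 4): y[0] = 2×2 + 4×1 + 1×3 + 2×3 = 17; y[1] = 2×3 + 4×2 + 1×1 + 2×3 = 21; y[2] = 2×3 + 4×3 + 1×2 + 2×1 = 22; y[3] = 2×1 + 4×3 + 1×3 + 2×2 = 21 → [17, 21, 22, 21]

Linear: [4, 14, 20, 21, 13, 7, 2], Circular: [17, 21, 22, 21]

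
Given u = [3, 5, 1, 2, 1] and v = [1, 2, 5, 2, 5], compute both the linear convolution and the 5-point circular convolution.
Linear: y_lin[0] = 3×1 = 3; y_lin[1] = 3×2 + 5×1 = 11; y_lin[2] = 3×5 + 5×2 + 1×1 = 26; y_lin[3] = 3×2 + 5×5 + 1×2 + 2×1 = 35; y_lin[4] = 3×5 + 5×2 + 1×5 + 2×2 + 1×1 = 35; y_lin[5] = 5×5 + 1×2 + 2×5 + 1×2 = 39; y_lin[6] = 1×5 + 2×2 + 1×5 = 14; y_lin[7] = 2×5 + 1×2 = 12; y_lin[8] = 1×5 = 5 → [3, 11, 26, 35, 35, 39, 14, 12, 5]. Circular (length 5): y[0] = 3×1 + 5×5 + 1×2 + 2×5 + 1×2 = 42; y[1] = 3×2 + 5×1 + 1×5 + 2×2 + 1×5 = 25; y[2] = 3×5 + 5×2 + 1×1 + 2×5 + 1×2 = 38; y[3] = 3×2 + 5×5 + 1×2 + 2×1 + 1×5 = 40; y[4] = 3×5 + 5×2 + 1×5 + 2×2 + 1×1 = 35 → [42, 25, 38, 40, 35]

Linear: [3, 11, 26, 35, 35, 39, 14, 12, 5], Circular: [42, 25, 38, 40, 35]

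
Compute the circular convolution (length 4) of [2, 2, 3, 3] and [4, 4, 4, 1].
Use y[k] = Σ_j s[j]·t[(k-j) mod 4]. y[0] = 2×4 + 2×1 + 3×4 + 3×4 = 34; y[1] = 2×4 + 2×4 + 3×1 + 3×4 = 31; y[2] = 2×4 + 2×4 + 3×4 + 3×1 = 31; y[3] = 2×1 + 2×4 + 3×4 + 3×4 = 34. Result: [34, 31, 31, 34]

[34, 31, 31, 34]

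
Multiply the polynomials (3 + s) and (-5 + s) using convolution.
Ascending coefficients: a = [3, 1], b = [-5, 1]. c[0] = 3×-5 = -15; c[1] = 3×1 + 1×-5 = -2; c[2] = 1×1 = 1. Result coefficients: [-15, -2, 1] → -15 - 2s + s^2

-15 - 2s + s^2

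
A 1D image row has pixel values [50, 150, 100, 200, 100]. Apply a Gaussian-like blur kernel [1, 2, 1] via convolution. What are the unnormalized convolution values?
Convolve image row [50, 150, 100, 200, 100] with kernel [1, 2, 1]: y[0] = 50×1 = 50; y[1] = 50×2 + 150×1 = 250; y[2] = 50×1 + 150×2 + 100×1 = 450; y[3] = 150×1 + 100×2 + 200×1 = 550; y[4] = 100×1 + 200×2 + 100×1 = 600; y[5] = 200×1 + 100×2 = 400; y[6] = 100×1 = 100 → [50, 250, 450, 550, 600, 400, 100]. Normalization factor = sum(kernel) = 4.

[50, 250, 450, 550, 600, 400, 100]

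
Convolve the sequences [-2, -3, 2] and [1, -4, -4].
y[0] = -2×1 = -2; y[1] = -2×-4 + -3×1 = 5; y[2] = -2×-4 + -3×-4 + 2×1 = 22; y[3] = -3×-4 + 2×-4 = 4; y[4] = 2×-4 = -8

[-2, 5, 22, 4, -8]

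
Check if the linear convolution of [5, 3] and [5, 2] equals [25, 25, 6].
Recompute linear convolution of [5, 3] and [5, 2]: y[0] = 5×5 = 25; y[1] = 5×2 + 3×5 = 25; y[2] = 3×2 = 6 → [25, 25, 6]. Given [25, 25, 6] matches, so answer: Yes

Yes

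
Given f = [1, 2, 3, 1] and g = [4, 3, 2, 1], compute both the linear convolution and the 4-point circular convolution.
Linear: y_lin[0] = 1×4 = 4; y_lin[1] = 1×3 + 2×4 = 11; y_lin[2] = 1×2 + 2×3 + 3×4 = 20; y_lin[3] = 1×1 + 2×2 + 3×3 + 1×4 = 18; y_lin[4] = 2×1 + 3×2 + 1×3 = 11; y_lin[5] = 3×1 + 1×2 = 5; y_lin[6] = 1×1 = 1 → [4, 11, 20, 18, 11, 5, 1]. Circular (length 4): y[0] = 1×4 + 2×1 + 3×2 + 1×3 = 15; y[1] = 1×3 + 2×4 + 3×1 + 1×2 = 16; y[2] = 1×2 + 2×3 + 3×4 + 1×1 = 21; y[3] = 1×1 + 2×2 + 3×3 + 1×4 = 18 → [15, 16, 21, 18]

Linear: [4, 11, 20, 18, 11, 5, 1], Circular: [15, 16, 21, 18]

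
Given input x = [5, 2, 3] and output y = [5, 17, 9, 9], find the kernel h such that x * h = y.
Output length 4 = len(x) + len(h) - 1 ⇒ len(h) = 2. Solve h forward using h[k] = (y[k] - Σ_{i≥1} x[i]·h[k-i]) / x[0]: h[0] = y[0] / x[0] = 5 / 5 = 1; h[1] = (y[1] - 2×1) / x[0] = (17 - 2×1) / 5 = 3. So h = [1, 3]. Forward-check [5, 2, 3] * [1, 3]: y[0] = 5×1 = 5; y[1] = 5×3 + 2×1 = 17; y[2] = 2×3 + 3×1 = 9; y[3] = 3×3 = 9 → [5, 17, 9, 9] ✓

[1, 3]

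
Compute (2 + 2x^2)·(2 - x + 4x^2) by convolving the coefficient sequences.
Ascending coefficients: a = [2, 0, 2], b = [2, -1, 4]. c[0] = 2×2 = 4; c[1] = 2×-1 + 0×2 = -2; c[2] = 2×4 + 0×-1 + 2×2 = 12; c[3] = 0×4 + 2×-1 = -2; c[4] = 2×4 = 8. Result coefficients: [4, -2, 12, -2, 8] → 4 - 2x + 12x^2 - 2x^3 + 8x^4

4 - 2x + 12x^2 - 2x^3 + 8x^4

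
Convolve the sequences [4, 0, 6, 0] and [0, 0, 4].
y[0] = 4×0 = 0; y[1] = 4×0 + 0×0 = 0; y[2] = 4×4 + 0×0 + 6×0 = 16; y[3] = 0×4 + 6×0 + 0×0 = 0; y[4] = 6×4 + 0×0 = 24; y[5] = 0×4 = 0

[0, 0, 16, 0, 24, 0]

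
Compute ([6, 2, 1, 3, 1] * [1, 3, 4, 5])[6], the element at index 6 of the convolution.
Use y[k] = Σ_i a[i]·b[k-i] at k=6. y[6] = 3×5 + 1×4 = 19

19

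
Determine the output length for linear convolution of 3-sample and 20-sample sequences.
Linear/full convolution length: m + n - 1 = 3 + 20 - 1 = 22

22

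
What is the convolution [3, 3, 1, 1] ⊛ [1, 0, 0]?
y[0] = 3×1 = 3; y[1] = 3×0 + 3×1 = 3; y[2] = 3×0 + 3×0 + 1×1 = 1; y[3] = 3×0 + 1×0 + 1×1 = 1; y[4] = 1×0 + 1×0 = 0; y[5] = 1×0 = 0

[3, 3, 1, 1, 0, 0]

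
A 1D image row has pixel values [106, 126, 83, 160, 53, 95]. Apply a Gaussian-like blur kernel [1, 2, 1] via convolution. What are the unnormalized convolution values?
Convolve image row [106, 126, 83, 160, 53, 95] with kernel [1, 2, 1]: y[0] = 106×1 = 106; y[1] = 106×2 + 126×1 = 338; y[2] = 106×1 + 126×2 + 83×1 = 441; y[3] = 126×1 + 83×2 + 160×1 = 452; y[4] = 83×1 + 160×2 + 53×1 = 456; y[5] = 160×1 + 53×2 + 95×1 = 361; y[6] = 53×1 + 95×2 = 243; y[7] = 95×1 = 95 → [106, 338, 441, 452, 456, 361, 243, 95]. Normalization factor = sum(kernel) = 4.

[106, 338, 441, 452, 456, 361, 243, 95]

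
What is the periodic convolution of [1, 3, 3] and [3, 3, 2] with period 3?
Use y[k] = Σ_j a[j]·b[(k-j) mod 3]. y[0] = 1×3 + 3×2 + 3×3 = 18; y[1] = 1×3 + 3×3 + 3×2 = 18; y[2] = 1×2 + 3×3 + 3×3 = 20. Result: [18, 18, 20]

[18, 18, 20]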